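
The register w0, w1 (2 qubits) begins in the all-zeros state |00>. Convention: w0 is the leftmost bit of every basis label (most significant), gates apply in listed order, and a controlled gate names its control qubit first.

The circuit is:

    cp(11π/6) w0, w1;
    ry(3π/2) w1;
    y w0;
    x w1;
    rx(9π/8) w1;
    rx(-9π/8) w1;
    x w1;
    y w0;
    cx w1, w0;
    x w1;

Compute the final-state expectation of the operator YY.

The expectation value of YY is -1.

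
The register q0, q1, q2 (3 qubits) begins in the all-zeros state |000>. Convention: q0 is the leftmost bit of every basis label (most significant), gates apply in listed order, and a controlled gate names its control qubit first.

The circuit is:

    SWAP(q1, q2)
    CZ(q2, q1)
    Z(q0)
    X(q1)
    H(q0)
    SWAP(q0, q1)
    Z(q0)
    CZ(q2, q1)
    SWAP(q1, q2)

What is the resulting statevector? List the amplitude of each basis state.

The final amplitudes are -sqrt(2)/2 on |100>, -sqrt(2)/2 on |101>, and 0 on every other basis state.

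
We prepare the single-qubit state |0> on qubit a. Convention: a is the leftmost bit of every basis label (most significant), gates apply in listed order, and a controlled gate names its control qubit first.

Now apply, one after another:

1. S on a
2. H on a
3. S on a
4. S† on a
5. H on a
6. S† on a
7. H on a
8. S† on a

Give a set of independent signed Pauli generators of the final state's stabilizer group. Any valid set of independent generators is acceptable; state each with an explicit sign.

One valid set of independent stabilizer generators is -Y (any independent generating set of the same group is equally correct).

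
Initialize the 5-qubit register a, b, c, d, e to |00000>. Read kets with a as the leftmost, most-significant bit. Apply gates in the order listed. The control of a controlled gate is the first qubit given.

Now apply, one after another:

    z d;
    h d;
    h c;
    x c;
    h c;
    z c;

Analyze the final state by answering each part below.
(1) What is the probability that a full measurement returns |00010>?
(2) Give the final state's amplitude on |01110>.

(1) A full measurement returns |00010> with probability 1/2. Key observation: steps 3-6 multiply out to the identity, so the circuit reduces to the remaining gates.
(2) The final state's coefficient on |01110> equals 0.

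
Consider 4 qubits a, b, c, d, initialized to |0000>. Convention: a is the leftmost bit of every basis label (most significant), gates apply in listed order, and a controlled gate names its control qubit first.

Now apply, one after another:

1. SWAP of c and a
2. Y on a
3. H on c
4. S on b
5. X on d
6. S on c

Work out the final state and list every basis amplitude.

The resulting statevector has amplitude sqrt(2)*I/2 on |1001>, -sqrt(2)/2 on |1011>, and 0 on every other basis state.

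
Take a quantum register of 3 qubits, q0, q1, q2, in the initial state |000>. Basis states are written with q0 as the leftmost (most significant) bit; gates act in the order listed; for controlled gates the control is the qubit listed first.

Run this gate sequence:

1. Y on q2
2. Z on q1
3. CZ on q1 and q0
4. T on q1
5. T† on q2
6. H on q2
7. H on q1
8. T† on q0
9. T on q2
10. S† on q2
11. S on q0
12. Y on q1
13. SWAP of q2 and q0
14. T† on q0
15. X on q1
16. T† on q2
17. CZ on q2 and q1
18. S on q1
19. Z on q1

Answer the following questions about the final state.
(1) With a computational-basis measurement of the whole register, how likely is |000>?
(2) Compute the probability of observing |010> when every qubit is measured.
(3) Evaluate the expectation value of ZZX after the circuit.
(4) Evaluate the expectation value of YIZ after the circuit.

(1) Outcome |000> occurs with probability 1/4.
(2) The probability of measuring |010> is 1/4.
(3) In the final state, ZZX has expectation 0.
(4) In the final state, YIZ has expectation 1.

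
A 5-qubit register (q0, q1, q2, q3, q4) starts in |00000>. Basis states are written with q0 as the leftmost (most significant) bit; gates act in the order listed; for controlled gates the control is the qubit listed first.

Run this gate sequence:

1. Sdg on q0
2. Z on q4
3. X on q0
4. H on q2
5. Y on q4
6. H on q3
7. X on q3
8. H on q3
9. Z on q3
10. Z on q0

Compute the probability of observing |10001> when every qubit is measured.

A full measurement returns |10001> with probability 1/2.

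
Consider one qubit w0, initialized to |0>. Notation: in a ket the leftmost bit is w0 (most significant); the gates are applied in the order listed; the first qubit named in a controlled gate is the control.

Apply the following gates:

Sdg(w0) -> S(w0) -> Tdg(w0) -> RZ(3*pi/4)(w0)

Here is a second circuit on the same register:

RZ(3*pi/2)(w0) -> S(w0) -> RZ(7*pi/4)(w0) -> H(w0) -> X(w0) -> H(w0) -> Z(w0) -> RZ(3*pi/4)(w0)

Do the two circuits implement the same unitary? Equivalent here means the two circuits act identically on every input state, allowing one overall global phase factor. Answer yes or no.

Yes, they are equivalent — the unitaries differ by at most a global phase.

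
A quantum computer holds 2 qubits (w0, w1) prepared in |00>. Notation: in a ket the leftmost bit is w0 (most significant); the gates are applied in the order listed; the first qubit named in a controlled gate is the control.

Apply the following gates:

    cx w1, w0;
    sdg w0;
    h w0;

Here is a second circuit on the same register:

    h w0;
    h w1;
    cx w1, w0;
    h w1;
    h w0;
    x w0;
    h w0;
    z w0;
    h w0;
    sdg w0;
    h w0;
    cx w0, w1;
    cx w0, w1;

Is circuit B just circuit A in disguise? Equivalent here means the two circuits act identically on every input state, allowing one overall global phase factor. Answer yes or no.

No, they are not equivalent — no single phase factor reconciles the two unitaries.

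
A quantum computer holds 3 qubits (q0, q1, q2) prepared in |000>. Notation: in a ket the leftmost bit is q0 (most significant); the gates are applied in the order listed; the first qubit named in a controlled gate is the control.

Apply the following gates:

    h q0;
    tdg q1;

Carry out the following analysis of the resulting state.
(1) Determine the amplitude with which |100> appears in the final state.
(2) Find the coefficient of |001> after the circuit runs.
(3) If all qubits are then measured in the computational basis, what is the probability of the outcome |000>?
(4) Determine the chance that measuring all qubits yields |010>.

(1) The amplitude on |100> is sqrt(2)/2.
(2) The final state's coefficient on |001> equals 0.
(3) Outcome |000> occurs with probability 1/2.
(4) The probability of measuring |010> is 0.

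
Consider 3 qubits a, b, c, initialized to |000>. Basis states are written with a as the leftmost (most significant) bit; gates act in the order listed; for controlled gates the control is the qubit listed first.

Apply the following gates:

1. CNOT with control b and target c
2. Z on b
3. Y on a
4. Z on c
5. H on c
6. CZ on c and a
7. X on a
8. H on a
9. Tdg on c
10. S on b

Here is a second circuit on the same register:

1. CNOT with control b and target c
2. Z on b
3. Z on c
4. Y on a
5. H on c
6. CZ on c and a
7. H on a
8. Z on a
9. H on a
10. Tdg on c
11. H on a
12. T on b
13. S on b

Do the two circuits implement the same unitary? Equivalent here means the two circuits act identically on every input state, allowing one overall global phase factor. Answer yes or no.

No: there is an input state on which the two circuits produce genuinely different outputs (not merely differing by a phase).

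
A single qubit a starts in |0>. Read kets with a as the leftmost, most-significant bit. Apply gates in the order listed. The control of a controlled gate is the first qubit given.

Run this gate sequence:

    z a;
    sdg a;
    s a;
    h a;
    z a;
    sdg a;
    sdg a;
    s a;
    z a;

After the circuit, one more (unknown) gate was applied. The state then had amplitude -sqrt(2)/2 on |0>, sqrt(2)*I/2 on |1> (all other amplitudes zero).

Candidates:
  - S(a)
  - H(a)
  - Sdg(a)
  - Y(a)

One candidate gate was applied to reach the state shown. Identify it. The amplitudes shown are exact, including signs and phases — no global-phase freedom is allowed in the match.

The unique candidate consistent with the amplitudes is Y(a).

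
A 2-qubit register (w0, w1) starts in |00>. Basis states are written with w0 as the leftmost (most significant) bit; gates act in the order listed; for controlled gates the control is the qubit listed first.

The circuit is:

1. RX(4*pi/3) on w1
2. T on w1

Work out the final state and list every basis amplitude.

The resulting statevector has amplitude -1/2 on |00>, -sqrt(3)*exp(3*I*pi/4)/2 on |01>, 0 on |10>, 0 on |11>.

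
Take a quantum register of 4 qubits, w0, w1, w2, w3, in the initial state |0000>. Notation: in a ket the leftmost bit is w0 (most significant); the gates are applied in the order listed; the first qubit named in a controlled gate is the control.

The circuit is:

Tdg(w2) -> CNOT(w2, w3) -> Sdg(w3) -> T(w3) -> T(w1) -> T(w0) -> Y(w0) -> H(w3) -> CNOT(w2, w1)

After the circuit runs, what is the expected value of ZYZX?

In the final state, ZYZX has expectation 0.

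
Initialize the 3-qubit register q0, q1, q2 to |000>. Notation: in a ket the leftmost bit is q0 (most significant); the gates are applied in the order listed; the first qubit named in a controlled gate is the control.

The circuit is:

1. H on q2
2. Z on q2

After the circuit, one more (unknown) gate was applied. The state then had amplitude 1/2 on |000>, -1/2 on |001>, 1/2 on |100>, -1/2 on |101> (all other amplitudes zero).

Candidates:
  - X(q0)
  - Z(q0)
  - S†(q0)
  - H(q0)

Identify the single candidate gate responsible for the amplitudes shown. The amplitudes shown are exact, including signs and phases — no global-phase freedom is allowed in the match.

The applied gate was H(q0).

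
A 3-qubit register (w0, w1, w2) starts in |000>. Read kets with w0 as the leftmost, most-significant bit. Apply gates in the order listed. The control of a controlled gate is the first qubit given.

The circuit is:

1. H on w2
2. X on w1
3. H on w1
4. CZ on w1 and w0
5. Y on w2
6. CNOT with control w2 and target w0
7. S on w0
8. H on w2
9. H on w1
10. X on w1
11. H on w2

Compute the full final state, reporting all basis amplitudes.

The final amplitudes are -sqrt(2)*I/2 on |000>, -sqrt(2)/2 on |101>, and 0 on every other basis state.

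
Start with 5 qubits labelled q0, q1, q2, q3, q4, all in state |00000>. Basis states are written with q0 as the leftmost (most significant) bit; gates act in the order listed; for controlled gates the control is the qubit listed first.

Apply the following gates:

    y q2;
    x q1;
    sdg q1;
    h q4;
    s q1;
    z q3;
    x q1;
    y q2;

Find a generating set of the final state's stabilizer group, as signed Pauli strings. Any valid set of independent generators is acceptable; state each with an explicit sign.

The final state is stabilized by the group generated by +IIIIX, +ZIIII, +IZIII, +IIZII, +IIIZI; other independent generating sets are equally valid.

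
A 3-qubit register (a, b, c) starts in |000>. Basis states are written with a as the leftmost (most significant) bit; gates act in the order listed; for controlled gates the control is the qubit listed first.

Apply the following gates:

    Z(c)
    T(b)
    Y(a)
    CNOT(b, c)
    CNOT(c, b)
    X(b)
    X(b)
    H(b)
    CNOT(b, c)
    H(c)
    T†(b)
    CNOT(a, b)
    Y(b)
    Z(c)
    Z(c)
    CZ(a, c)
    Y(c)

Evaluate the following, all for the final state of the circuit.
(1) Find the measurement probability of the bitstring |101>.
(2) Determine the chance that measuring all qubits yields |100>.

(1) The probability of measuring |101> is 1/4. Key observation: the block from step 6 through step 7 cancels to the identity and can be dropped.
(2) A full measurement returns |100> with probability 1/4.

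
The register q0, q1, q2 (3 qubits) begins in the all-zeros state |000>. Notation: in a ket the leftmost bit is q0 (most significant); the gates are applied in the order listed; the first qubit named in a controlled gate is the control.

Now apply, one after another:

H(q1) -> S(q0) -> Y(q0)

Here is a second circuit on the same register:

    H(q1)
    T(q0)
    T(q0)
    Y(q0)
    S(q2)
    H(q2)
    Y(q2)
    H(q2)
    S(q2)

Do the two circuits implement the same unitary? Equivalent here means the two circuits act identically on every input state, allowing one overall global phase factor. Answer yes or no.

No: there is an input state on which the two circuits produce genuinely different outputs (not merely differing by a phase).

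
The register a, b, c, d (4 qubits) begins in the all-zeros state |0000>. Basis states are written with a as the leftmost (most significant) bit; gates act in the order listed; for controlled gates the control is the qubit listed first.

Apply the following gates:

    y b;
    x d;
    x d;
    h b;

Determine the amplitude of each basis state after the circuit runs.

After the circuit, the state carries amplitude sqrt(2)*I/2 on |0000>, -sqrt(2)*I/2 on |0100>, and 0 on every other basis state.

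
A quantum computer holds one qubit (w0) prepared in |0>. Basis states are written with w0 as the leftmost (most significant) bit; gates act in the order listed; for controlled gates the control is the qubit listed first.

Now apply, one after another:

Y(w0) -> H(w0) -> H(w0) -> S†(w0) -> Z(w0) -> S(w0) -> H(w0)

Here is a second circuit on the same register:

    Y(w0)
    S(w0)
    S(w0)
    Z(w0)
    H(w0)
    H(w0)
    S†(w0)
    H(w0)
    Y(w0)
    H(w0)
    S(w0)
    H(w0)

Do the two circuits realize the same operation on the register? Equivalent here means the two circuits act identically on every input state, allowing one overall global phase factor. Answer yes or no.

No: there is an input state on which the two circuits produce genuinely different outputs (not merely differing by a phase).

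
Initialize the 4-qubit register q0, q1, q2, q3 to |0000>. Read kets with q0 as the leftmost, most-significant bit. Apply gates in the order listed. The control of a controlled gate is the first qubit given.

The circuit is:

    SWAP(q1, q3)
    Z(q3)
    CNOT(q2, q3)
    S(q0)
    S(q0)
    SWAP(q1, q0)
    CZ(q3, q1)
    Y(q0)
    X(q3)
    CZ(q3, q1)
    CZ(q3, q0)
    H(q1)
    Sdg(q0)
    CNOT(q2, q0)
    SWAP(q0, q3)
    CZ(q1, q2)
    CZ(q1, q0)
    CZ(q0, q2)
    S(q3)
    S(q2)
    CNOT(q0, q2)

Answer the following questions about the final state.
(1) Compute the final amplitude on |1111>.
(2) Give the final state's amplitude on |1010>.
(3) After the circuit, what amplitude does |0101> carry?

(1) The amplitude on |1111> is sqrt(2)*I/2.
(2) The amplitude on |1010> is 0.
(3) The amplitude on |0101> is 0.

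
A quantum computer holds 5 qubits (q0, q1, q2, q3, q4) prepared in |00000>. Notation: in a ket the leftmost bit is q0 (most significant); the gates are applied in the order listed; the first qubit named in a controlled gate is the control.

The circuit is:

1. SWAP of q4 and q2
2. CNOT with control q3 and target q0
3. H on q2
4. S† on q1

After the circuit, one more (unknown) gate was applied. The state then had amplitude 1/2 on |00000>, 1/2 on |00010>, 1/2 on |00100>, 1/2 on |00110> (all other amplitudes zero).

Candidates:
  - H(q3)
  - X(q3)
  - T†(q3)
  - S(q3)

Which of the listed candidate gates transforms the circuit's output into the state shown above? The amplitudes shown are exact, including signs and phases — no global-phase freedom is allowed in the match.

The applied gate was H(q3).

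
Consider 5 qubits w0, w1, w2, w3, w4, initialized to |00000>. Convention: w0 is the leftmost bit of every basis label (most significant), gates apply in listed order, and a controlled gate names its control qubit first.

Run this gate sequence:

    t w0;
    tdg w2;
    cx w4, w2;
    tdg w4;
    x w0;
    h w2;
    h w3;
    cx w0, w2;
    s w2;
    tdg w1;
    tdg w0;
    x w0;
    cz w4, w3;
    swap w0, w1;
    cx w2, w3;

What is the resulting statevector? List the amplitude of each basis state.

After the circuit, the state carries amplitude -exp(3*I*pi/4)/2 on |00000>, -exp(3*I*pi/4)/2 on |00010>, exp(I*pi/4)/2 on |00100>, exp(I*pi/4)/2 on |00110>, and 0 on every other basis state.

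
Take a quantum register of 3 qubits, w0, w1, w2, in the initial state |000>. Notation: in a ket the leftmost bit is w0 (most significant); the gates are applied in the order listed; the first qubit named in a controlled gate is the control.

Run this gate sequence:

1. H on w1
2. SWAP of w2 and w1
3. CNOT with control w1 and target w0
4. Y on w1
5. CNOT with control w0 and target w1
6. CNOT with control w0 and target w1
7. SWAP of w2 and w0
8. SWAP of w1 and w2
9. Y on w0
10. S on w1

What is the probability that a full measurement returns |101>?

Outcome |101> occurs with probability 1/2. Key observation: gates 5-6 undo each other exactly, leaving only the rest of the circuit to track.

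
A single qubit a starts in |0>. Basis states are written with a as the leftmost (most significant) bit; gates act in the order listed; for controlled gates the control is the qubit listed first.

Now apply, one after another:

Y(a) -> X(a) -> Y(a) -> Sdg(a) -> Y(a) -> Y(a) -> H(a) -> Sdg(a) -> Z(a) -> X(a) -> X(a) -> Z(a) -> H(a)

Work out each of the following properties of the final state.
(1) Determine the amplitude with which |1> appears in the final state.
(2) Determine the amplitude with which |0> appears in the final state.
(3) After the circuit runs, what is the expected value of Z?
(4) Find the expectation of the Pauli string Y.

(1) The amplitude on |1> is 1/2 + I/2.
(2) The amplitude on |0> is -1/2 + I/2.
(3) In the final state, Z has expectation 0.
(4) In the final state, Y has expectation -1.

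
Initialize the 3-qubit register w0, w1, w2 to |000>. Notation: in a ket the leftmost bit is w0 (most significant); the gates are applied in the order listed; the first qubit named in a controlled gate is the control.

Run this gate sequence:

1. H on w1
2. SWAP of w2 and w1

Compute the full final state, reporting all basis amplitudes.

The final amplitudes are sqrt(2)/2 on |000>, sqrt(2)/2 on |001>, and 0 on every other basis state.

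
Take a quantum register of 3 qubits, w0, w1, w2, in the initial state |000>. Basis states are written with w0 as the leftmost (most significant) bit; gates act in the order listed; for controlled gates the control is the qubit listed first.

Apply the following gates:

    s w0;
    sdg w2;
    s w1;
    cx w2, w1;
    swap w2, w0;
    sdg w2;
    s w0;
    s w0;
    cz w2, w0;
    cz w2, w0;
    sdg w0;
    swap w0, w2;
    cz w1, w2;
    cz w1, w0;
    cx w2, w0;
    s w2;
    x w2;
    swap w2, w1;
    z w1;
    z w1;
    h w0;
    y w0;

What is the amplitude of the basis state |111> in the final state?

The amplitude on |111> is 0.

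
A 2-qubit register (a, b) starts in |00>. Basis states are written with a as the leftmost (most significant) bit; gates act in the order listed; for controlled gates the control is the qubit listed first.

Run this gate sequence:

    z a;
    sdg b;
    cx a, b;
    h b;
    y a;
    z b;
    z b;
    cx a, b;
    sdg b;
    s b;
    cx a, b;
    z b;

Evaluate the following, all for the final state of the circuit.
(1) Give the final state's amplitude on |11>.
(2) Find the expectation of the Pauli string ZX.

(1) The final state's coefficient on |11> equals -sqrt(2)*I/2. Key observation: gates 7-12 undo each other exactly, leaving only the rest of the circuit to track.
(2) The expectation value of ZX is 1.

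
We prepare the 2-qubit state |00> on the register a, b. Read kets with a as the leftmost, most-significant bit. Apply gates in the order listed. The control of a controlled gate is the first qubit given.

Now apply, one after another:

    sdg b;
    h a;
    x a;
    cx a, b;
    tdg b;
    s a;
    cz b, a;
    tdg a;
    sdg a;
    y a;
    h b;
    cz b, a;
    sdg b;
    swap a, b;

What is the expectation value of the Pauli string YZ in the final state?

The observable YZ averages to 0.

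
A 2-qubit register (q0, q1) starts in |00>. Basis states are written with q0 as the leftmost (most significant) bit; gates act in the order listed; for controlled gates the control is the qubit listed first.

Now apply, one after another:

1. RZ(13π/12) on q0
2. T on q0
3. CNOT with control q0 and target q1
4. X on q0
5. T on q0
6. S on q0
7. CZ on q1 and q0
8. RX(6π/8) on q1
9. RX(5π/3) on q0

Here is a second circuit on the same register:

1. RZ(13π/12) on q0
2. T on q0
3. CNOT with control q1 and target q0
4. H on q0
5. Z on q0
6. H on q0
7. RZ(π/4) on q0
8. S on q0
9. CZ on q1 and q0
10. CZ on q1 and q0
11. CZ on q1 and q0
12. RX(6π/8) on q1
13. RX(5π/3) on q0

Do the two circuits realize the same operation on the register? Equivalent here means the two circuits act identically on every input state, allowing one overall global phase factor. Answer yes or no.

No — the two circuits implement different unitaries, even allowing a global phase.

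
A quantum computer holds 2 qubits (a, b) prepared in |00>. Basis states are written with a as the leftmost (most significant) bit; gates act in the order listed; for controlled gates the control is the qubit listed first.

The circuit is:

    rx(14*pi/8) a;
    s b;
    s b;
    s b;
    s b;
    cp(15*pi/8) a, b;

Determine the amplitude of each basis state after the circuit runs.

After the circuit, the state carries amplitude -sqrt(sqrt(2) + 2)/2 on |00>, 0 on |01>, -I*sqrt(2 - sqrt(2))/2 on |10>, 0 on |11>. Key observation: gates 2-5 undo each other exactly, leaving only the rest of the circuit to track.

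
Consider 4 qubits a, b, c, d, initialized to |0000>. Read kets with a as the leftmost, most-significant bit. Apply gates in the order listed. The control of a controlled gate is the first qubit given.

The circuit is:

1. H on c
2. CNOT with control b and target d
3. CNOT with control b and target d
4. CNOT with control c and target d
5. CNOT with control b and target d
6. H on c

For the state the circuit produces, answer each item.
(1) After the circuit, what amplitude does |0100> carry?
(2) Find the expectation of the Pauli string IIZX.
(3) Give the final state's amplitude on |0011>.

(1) The amplitude on |0100> is 0.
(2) In the final state, IIZX has expectation 1.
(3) The amplitude on |0011> is -1/2.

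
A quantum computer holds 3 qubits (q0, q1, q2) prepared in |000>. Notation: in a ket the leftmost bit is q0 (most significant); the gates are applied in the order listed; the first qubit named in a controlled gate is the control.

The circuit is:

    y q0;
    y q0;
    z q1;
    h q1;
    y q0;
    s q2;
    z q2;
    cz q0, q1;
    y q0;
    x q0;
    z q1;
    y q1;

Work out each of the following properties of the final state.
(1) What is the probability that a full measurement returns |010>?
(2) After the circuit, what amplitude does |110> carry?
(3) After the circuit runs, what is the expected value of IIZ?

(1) The probability of measuring |010> is 0.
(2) The amplitude on |110> is sqrt(2)*I/2.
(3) The observable IIZ averages to 1.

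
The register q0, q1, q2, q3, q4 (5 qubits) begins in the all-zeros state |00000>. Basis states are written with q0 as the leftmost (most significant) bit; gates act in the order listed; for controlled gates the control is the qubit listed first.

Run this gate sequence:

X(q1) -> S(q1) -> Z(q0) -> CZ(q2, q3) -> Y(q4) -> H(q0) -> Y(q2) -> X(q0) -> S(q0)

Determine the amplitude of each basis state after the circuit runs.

After the circuit, the state carries amplitude -sqrt(2)*I/2 on |01101>, sqrt(2)/2 on |11101>, and 0 on every other basis state.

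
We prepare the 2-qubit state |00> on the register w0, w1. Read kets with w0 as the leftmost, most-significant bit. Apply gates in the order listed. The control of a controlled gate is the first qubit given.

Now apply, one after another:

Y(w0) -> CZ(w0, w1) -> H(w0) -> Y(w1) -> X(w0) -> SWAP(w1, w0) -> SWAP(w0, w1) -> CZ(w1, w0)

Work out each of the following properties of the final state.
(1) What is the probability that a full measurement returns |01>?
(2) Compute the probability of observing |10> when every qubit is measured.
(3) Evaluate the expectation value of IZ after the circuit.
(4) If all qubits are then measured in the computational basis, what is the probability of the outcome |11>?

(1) A full measurement returns |01> with probability 1/2.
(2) The probability of measuring |10> is 0.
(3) The observable IZ averages to -1.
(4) Outcome |11> occurs with probability 1/2.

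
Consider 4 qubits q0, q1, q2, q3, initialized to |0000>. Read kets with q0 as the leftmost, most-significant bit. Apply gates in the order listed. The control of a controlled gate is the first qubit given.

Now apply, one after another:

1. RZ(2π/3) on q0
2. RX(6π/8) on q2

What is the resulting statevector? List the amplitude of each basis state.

The final amplitudes are -sqrt(2 - sqrt(2))*exp(2*I*pi/3)/2 on |0000>, -sqrt(sqrt(2) + 2)*exp(I*pi/6)/2 on |0010>, and 0 on every other basis state.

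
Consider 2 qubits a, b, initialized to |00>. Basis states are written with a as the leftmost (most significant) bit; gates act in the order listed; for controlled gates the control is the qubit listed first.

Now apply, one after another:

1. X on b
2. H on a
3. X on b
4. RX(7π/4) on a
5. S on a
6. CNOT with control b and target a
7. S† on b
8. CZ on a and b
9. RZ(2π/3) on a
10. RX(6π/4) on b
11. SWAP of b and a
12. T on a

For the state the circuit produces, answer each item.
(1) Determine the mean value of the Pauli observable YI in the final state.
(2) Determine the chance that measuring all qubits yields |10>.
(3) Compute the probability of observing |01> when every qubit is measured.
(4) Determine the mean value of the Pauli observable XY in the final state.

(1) The expectation value of YI is sqrt(2)/2.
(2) A full measurement returns |10> with probability 1/4.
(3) A full measurement returns |01> with probability 1/4.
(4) The expectation value of XY is sqrt(2)/4.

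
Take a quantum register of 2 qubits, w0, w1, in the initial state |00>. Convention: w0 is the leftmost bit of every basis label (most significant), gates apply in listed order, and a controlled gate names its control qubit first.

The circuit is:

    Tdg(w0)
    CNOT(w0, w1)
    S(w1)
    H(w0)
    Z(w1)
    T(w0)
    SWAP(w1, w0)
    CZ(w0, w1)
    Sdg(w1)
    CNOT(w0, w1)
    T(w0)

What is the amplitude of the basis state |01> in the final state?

The final state's coefficient on |01> equals -sqrt(2)*exp(3*I*pi/4)/2.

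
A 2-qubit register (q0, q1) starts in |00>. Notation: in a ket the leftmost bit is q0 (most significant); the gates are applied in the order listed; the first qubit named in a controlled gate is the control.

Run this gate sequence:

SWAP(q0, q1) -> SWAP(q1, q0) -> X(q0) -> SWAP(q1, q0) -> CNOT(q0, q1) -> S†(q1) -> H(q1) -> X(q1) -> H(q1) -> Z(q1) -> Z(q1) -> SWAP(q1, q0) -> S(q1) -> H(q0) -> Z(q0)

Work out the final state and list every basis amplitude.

After the circuit, the state carries amplitude sqrt(2)*I/2 on |00>, 0 on |01>, sqrt(2)*I/2 on |10>, 0 on |11>. Key observation: the block from step 7 through step 10 cancels to the identity and can be dropped.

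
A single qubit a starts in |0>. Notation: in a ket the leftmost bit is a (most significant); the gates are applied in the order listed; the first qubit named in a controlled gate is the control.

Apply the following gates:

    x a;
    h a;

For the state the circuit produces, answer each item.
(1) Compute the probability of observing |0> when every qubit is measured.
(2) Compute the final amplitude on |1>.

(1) Outcome |0> occurs with probability 1/2.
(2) The final state's coefficient on |1> equals -sqrt(2)/2.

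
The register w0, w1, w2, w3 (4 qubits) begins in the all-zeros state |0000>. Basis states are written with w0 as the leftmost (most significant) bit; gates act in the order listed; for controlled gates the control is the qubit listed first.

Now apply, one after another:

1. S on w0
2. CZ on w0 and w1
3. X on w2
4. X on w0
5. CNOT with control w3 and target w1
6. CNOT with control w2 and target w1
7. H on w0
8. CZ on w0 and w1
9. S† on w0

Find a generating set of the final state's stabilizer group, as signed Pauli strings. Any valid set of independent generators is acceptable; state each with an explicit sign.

The final state is stabilized by the group generated by -YIII, -IZII, -IIZI, +IIIZ; other independent generating sets are equally valid.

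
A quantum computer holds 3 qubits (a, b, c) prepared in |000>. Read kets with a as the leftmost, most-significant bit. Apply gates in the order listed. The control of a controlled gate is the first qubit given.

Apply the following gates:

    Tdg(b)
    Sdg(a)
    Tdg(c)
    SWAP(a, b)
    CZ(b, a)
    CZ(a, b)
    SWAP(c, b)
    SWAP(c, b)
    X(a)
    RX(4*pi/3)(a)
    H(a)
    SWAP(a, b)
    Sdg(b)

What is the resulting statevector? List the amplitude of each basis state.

The final amplitudes are -sqrt(2)/4 - sqrt(6)*I/4 on |000>, -sqrt(6)/4 - sqrt(2)*I/4 on |010>, and 0 on every other basis state. Key observation: gates 7-8 undo each other exactly, leaving only the rest of the circuit to track.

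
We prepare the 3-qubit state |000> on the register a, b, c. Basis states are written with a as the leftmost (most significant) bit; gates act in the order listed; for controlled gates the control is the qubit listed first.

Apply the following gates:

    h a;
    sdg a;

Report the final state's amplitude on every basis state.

The resulting statevector has amplitude sqrt(2)/2 on |000>, -sqrt(2)*I/2 on |100>, and 0 on every other basis state.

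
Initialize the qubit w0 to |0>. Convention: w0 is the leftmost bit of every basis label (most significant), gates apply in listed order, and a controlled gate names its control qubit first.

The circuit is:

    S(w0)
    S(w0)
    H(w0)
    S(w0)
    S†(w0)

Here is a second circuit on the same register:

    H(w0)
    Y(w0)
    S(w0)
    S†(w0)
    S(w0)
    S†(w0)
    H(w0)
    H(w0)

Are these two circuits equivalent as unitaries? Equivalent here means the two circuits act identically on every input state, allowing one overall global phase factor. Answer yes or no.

No: there is an input state on which the two circuits produce genuinely different outputs (not merely differing by a phase).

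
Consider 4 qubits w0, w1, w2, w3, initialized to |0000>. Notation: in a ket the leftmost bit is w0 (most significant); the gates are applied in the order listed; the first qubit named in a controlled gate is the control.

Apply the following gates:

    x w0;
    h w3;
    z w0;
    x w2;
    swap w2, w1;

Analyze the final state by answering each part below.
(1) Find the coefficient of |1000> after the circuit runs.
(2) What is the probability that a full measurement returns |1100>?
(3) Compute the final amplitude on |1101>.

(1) The amplitude on |1000> is 0.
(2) A full measurement returns |1100> with probability 1/2.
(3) |1101> carries amplitude -sqrt(2)/2 in the final state.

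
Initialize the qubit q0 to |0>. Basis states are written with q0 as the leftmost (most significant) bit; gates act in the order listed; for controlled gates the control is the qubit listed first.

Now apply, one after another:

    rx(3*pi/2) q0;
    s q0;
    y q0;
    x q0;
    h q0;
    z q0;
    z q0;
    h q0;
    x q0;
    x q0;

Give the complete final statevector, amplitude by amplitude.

After the circuit, the state carries amplitude -sqrt(2)*I/2 on |0>, -sqrt(2)*I/2 on |1>. Key observation: the block from step 4 through step 9 cancels to the identity and can be dropped.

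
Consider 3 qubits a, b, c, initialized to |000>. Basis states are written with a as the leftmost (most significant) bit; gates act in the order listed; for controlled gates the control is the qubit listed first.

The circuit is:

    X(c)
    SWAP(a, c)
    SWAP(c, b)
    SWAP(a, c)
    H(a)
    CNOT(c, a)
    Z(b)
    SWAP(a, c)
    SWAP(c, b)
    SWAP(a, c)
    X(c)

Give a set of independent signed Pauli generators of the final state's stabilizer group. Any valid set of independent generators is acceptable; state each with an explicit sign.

One valid set of independent stabilizer generators is +IXI, +ZII, +IIZ (any independent generating set of the same group is equally correct).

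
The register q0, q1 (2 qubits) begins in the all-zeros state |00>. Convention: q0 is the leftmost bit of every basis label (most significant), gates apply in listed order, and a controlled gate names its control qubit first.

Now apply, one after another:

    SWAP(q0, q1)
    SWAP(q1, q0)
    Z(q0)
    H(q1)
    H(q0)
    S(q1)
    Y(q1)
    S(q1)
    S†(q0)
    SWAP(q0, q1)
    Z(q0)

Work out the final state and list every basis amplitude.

The resulting statevector has amplitude 1/2 on |00>, -I/2 on |01>, 1/2 on |10>, -I/2 on |11>.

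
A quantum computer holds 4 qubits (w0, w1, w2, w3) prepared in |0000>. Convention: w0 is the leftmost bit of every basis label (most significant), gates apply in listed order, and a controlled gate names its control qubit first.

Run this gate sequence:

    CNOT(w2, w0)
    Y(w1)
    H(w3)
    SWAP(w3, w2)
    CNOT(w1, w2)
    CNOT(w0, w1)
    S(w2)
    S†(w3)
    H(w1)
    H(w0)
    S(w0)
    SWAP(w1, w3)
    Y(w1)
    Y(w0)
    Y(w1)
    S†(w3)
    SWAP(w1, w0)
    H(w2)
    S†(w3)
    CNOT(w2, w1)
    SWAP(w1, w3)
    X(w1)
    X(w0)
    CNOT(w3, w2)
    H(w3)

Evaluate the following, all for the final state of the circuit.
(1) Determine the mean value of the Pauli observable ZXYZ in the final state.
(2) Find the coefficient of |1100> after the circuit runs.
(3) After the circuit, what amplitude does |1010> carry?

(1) In the final state, ZXYZ has expectation -1.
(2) |1100> carries amplitude sqrt(2)*I/4 in the final state.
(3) |1010> carries amplitude -sqrt(2)/4 in the final state.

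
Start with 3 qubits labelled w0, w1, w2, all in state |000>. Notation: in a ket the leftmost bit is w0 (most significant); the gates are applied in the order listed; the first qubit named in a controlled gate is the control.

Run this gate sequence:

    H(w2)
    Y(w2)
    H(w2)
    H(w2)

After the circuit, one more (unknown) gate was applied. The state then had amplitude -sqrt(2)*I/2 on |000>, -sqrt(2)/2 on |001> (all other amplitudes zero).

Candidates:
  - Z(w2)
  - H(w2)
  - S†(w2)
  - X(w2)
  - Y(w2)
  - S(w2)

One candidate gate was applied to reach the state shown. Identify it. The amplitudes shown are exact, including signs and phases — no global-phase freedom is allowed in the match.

It was S(w2) that produced the state shown. Key observation: gates 3-4 undo each other exactly, leaving only the rest of the circuit to track.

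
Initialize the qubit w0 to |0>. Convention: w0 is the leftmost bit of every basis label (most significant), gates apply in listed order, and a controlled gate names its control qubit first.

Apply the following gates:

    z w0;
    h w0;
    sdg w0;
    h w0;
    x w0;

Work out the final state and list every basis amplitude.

The resulting statevector has amplitude 1/2 + I/2 on |0>, 1/2 - I/2 on |1>.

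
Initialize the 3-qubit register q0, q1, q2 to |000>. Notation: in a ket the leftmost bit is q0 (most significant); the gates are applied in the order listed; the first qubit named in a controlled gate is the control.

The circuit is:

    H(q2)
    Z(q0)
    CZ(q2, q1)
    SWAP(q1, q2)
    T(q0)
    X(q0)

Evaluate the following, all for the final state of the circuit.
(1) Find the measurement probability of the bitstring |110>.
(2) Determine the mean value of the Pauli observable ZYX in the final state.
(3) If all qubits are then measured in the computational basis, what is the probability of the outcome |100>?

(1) Outcome |110> occurs with probability 1/2.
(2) In the final state, ZYX has expectation 0.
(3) Outcome |100> occurs with probability 1/2.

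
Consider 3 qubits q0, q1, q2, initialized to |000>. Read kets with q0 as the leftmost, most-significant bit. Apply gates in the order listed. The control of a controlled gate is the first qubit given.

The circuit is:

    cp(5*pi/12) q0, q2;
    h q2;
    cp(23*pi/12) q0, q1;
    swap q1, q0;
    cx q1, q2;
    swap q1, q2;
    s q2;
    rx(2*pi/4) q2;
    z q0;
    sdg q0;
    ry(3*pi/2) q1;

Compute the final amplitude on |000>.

The final state's coefficient on |000> equals -sqrt(2)/2.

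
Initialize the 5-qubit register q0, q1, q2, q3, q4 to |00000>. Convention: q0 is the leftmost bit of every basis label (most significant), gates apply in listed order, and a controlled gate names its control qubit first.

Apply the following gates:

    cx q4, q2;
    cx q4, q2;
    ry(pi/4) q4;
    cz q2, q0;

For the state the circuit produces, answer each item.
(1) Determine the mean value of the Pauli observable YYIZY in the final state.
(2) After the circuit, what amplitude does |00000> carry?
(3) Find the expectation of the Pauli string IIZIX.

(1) In the final state, YYIZY has expectation 0.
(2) |00000> carries amplitude sqrt(sqrt(2) + 2)/2 in the final state.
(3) The observable IIZIX averages to sqrt(2)/2.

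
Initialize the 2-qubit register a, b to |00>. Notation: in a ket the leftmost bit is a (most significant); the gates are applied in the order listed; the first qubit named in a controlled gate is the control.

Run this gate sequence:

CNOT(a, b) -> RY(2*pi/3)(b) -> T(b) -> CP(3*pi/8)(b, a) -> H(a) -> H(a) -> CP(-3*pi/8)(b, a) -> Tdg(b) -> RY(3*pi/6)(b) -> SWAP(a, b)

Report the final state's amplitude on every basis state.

The final amplitudes are -sqrt(6)/4 + sqrt(2)/4 on |00>, 0 on |01>, sqrt(2)/4 + sqrt(6)/4 on |10>, 0 on |11>. Key observation: gates 3-8 undo each other exactly, leaving only the rest of the circuit to track.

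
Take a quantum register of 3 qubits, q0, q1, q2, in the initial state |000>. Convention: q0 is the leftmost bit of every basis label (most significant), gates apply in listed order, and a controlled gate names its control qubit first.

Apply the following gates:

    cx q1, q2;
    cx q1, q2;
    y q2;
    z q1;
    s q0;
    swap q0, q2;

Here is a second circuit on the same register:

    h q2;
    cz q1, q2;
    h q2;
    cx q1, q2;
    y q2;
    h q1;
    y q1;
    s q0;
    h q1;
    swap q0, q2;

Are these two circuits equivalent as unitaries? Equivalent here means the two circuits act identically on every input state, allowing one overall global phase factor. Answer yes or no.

No: there is an input state on which the two circuits produce genuinely different outputs (not merely differing by a phase).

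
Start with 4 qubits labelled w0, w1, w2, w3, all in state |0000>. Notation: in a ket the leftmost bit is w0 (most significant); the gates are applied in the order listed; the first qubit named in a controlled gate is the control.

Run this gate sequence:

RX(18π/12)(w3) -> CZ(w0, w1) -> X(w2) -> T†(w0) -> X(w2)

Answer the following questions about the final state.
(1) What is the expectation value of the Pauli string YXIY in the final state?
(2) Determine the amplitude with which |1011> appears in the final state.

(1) In the final state, YXIY has expectation 0.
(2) The amplitude on |1011> is 0.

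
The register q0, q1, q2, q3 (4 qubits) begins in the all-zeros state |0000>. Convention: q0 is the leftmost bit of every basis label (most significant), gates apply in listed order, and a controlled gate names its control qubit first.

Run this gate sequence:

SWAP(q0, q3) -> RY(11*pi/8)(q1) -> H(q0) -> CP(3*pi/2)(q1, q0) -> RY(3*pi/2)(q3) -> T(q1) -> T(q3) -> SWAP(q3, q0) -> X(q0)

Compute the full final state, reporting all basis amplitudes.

The resulting statevector has amplitude -exp(I*pi/4)*cos(5*pi/16)/2 on |0000>, -exp(I*pi/4)*cos(5*pi/16)/2 on |0001>, 0 on |0010>, 0 on |0011>, I*sin(5*pi/16)/2 on |0100>, sin(5*pi/16)/2 on |0101>, 0 on |0110>, 0 on |0111>, cos(5*pi/16)/2 on |1000>, cos(5*pi/16)/2 on |1001>, 0 on |1010>, 0 on |1011>, -exp(I*pi/4)*sin(5*pi/16)/2 on |1100>, exp(3*I*pi/4)*sin(5*pi/16)/2 on |1101>, 0 on |1110>, 0 on |1111>.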